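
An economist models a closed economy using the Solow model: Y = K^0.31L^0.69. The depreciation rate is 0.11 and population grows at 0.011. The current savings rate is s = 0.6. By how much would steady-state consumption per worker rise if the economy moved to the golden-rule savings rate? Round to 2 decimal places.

n + δ = 0.011 + 0.11 = 0.121.
Current steady state (s = 0.6): k* = (0.6/0.121)^(1/0.69) ≈ 10.1807, y* = 10.1807^0.31 ≈ 2.0531, c* = (1−0.6)·2.0531 ≈ 0.8212.
At the golden rule the marginal product of capital equals n+δ: 0.31·k^(0.31−1) = 0.121. Solving, k_gold = (0.31/0.121)^(1/0.69) ≈ 3.9097.
y_gold = 3.9097^0.31 ≈ 1.5260, c_gold = y_gold − 0.121·k_gold ≈ 1.0530.
Gain: Δc = 1.0530 − 0.8212 ≈ 0.2317.

Δc ≈ 0.23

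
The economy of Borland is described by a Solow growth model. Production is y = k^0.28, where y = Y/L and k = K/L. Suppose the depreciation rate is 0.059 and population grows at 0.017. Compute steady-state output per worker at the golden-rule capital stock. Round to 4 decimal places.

Capital per worker breaks even when investment replaces (n + δ)·k; here n + δ = 0.076.
Maximizing c = f(k) − (n+δ)·k gives f'(k) = n+δ, i.e. 0.28·k^(0.28−1) = 0.076, so k_gold = (0.28/0.076)^(1/0.72) ≈ 6.1177.
Output: y_gold = k_gold^0.28 = 6.1177^0.28 ≈ 1.6605.

y_gold ≈ 1.6605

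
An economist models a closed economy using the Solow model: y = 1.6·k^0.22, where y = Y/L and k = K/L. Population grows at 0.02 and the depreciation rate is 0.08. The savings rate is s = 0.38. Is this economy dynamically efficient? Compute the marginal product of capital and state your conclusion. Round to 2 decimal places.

Capital per worker breaks even when investment replaces (n + δ)·k; here n + δ = 0.1.
Steady-state k*: s·A·k^0.22 = 0.1·k gives k* = (0.38·1.6/0.1)^(1/0.78) ≈ 10.1159.
MPK = 0.22·1.6·10.1159^(-0.78) ≈ 0.0579.
MPK < n+δ = 0.1, so the economy is dynamically inefficient (over-saving).

dynamically inefficient; MPK ≈ 0.06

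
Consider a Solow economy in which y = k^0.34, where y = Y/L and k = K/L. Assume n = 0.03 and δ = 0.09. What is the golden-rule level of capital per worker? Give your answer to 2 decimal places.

k_gold ≈ 4.85

Capital per worker breaks even when investment replaces (n + δ)·k; here n + δ = 0.12.
Golden rule sets MPK = n+δ: 0.34·k^(0.34−1) = 0.12, so k_gold = (0.34/0.12)^(1/0.66) ≈ 4.8451.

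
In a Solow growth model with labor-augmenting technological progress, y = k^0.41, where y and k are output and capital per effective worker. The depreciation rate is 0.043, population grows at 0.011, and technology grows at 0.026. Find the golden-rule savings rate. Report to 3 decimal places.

Capital per effective worker breaks even when investment replaces (n + g + δ)·k; here n + g + δ = 0.08.
At the golden rule MPK = n+g+δ, and in any Cobb-Douglas steady state s = (n+g+δ)·k/y = MPK·k/y = capital's share 0.41.

s_gold = 0.410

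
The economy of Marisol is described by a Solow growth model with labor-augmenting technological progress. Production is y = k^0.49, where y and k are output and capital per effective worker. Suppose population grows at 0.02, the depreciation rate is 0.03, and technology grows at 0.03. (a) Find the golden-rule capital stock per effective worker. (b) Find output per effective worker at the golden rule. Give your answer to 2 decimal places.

Break-even investment rate: n + g + δ = 0.02 + 0.03 + 0.03 = 0.08.
At the golden rule the marginal product of capital equals n+g+δ: 0.49·k^(0.49−1) = 0.08. Solving, k_gold = (0.49/0.08)^(1/0.51) ≈ 34.9418.
y_gold = 34.9418^0.49 ≈ 5.7048.

(a) k_gold ≈ 34.94; (b) y_gold ≈ 5.70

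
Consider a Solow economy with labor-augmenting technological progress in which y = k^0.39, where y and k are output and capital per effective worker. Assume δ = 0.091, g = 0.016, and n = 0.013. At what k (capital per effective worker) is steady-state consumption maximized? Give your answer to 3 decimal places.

n + g + δ = 0.013 + 0.016 + 0.091 = 0.12.
Setting f'(k) = n+g+δ gives 0.39·k^(0.39−1) = 0.12, hence k_gold = (0.39/0.12)^(1/0.61) ≈ 6.9048.

k_gold ≈ 6.905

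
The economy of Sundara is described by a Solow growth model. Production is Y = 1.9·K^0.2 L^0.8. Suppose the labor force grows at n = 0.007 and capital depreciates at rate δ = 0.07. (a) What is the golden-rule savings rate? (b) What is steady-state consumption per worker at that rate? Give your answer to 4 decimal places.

(a) s_gold = 0.2000; (b) c_gold ≈ 2.2655

n + δ = 0.007 + 0.07 = 0.077.
For Cobb-Douglas, s_gold equals capital's share: s_gold = 0.2.
Golden rule sets MPK = n+δ: 0.2·1.9·k^(0.2−1) = 0.077, so k_gold = (0.2·1.9/0.077)^(1/0.8) ≈ 7.3556.
y_gold = 1.9·7.3556^0.2 ≈ 2.8319; c_gold = (1−0.2)·y_gold ≈ 2.2655.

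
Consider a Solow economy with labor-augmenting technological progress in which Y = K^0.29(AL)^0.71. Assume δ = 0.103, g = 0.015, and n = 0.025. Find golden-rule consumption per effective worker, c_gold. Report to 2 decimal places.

c_gold ≈ 0.95

Break-even investment rate: n + g + δ = 0.025 + 0.015 + 0.103 = 0.143.
Setting f'(k) = n+g+δ gives 0.29·k^(0.29−1) = 0.143, hence k_gold = (0.29/0.143)^(1/0.71) ≈ 2.7070.
y_gold = 2.7070^0.29 ≈ 1.3348.
c_gold = y_gold − (n+g+δ)·k_gold = 1.3348 − 0.143·2.7070 ≈ 0.9477.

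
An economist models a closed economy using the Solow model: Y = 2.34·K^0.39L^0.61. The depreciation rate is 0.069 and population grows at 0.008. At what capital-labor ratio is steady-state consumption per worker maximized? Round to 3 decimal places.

n + δ = 0.008 + 0.069 = 0.077.
Maximizing c = f(k) − (n+δ)·k gives f'(k) = n+δ, i.e. 0.39·2.34·k^(0.39−1) = 0.077, so k_gold = (0.39·2.34/0.077)^(1/0.61) ≈ 57.5852.

k_gold ≈ 57.585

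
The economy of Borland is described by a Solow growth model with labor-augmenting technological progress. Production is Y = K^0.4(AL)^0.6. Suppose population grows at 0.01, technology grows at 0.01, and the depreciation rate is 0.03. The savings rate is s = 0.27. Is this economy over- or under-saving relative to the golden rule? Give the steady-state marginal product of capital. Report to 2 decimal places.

under-saving; MPK ≈ 0.07

Capital per effective worker breaks even when investment replaces (n + g + δ)·k; here n + g + δ = 0.05.
Steady-state k*: s·k^0.4 = 0.05·k gives k* = (0.27/0.05)^(1/0.6) ≈ 16.6210.
MPK = 0.4·16.6210^(-0.6) ≈ 0.0741.
MPK > n+g+δ = 0.05, so the economy is dynamically efficient (under-saving).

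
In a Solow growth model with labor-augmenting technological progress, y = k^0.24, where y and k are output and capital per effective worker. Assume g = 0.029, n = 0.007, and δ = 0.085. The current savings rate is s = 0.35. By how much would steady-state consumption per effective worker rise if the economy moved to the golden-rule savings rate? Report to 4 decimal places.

Δc ≈ 0.0345

n + g + δ = 0.007 + 0.029 + 0.085 = 0.121.
Current steady state (s = 0.35): k* = (0.35/0.121)^(1/0.76) ≈ 4.0453, y* = 4.0453^0.24 ≈ 1.3985, c* = (1−0.35)·1.3985 ≈ 0.9090.
Setting f'(k) = n+g+δ gives 0.24·k^(0.24−1) = 0.121, hence k_gold = (0.24/0.121)^(1/0.76) ≈ 2.4624.
y_gold = 2.4624^0.24 ≈ 1.2414, c_gold = y_gold − 0.121·k_gold ≈ 0.9435.
Gain: Δc = 0.9435 − 0.9090 ≈ 0.0345.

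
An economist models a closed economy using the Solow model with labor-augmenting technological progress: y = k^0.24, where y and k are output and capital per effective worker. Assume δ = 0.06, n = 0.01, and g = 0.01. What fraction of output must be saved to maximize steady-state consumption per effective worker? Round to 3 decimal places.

Break-even investment rate: n + g + δ = 0.01 + 0.01 + 0.06 = 0.08.
At the golden rule MPK = n+g+δ, and in any Cobb-Douglas steady state s = (n+g+δ)·k/y = MPK·k/y = capital's share 0.24.

s_gold = 0.240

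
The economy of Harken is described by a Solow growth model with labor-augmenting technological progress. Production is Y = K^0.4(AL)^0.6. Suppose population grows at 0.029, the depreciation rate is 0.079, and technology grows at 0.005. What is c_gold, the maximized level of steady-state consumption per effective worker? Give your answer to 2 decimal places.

Break-even investment rate: n + g + δ = 0.029 + 0.005 + 0.079 = 0.113.
Setting f'(k) = n+g+δ gives 0.4·k^(0.4−1) = 0.113, hence k_gold = (0.4/0.113)^(1/0.6) ≈ 8.2218.
y_gold = 8.2218^0.4 ≈ 2.3227.
c_gold = y_gold − (n+g+δ)·k_gold = 2.3227 − 0.113·8.2218 ≈ 1.3936.

c_gold ≈ 1.39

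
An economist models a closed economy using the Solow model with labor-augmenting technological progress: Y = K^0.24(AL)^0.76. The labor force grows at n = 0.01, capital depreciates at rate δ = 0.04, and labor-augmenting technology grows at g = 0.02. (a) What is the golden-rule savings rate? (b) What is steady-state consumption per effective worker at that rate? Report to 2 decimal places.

Capital per effective worker breaks even when investment replaces (n + g + δ)·k; here n + g + δ = 0.07.
For Cobb-Douglas, s_gold equals capital's share: s_gold = 0.24.
Golden rule sets MPK = n+g+δ: 0.24·k^(0.24−1) = 0.07, so k_gold = (0.24/0.07)^(1/0.76) ≈ 5.0594.
y_gold = 5.0594^0.24 ≈ 1.4756; c_gold = (1−0.24)·y_gold ≈ 1.1215.

(a) s_gold = 0.24; (b) c_gold ≈ 1.12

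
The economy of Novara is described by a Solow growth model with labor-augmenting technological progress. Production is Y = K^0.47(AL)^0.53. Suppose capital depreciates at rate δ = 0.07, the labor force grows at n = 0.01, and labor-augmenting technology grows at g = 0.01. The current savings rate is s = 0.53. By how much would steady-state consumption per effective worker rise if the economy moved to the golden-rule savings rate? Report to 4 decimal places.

Δc ≈ 0.0310

Break-even investment rate: n + g + δ = 0.01 + 0.01 + 0.07 = 0.09.
Current steady state (s = 0.53): k* = (0.53/0.09)^(1/0.53) ≈ 28.3722, y* = 28.3722^0.47 ≈ 4.8179, c* = (1−0.53)·4.8179 ≈ 2.2644.
Maximizing c = f(k) − (n+g+δ)·k gives f'(k) = n+g+δ, i.e. 0.47·k^(0.47−1) = 0.09, so k_gold = (0.47/0.09)^(1/0.53) ≈ 22.6175.
y_gold = 22.6175^0.47 ≈ 4.3310, c_gold = y_gold − 0.09·k_gold ≈ 2.2954.
Gain: Δc = 2.2954 − 2.2644 ≈ 0.0310.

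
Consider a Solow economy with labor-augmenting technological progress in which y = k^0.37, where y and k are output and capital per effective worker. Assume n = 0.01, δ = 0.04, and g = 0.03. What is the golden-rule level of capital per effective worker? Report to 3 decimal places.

n + g + δ = 0.01 + 0.03 + 0.04 = 0.08.
Golden rule sets MPK = n+g+δ: 0.37·k^(0.37−1) = 0.08, so k_gold = (0.37/0.08)^(1/0.63) ≈ 11.3693.

k_gold ≈ 11.369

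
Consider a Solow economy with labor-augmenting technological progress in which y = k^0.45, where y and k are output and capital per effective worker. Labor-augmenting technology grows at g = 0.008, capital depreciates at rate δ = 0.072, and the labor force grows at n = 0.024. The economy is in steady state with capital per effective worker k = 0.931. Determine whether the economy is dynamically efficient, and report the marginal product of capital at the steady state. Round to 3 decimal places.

dynamically efficient; MPK ≈ 0.468

Break-even investment rate: n + g + δ = 0.024 + 0.008 + 0.072 = 0.104.
MPK = 0.45·k^(0.45−1) = 0.45·0.931^(-0.55) ≈ 0.4680.
MPK > 0.104, so the economy is dynamically efficient (under-saving).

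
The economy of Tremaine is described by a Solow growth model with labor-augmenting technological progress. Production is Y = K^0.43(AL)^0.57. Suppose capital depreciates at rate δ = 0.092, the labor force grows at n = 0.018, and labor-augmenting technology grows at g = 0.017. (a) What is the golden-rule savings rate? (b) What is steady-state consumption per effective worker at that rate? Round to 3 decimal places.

(a) s_gold = 0.430; (b) c_gold ≈ 1.430

n + g + δ = 0.018 + 0.017 + 0.092 = 0.127.
For Cobb-Douglas, s_gold equals capital's share: s_gold = 0.43.
Golden rule sets MPK = n+g+δ: 0.43·k^(0.43−1) = 0.127, so k_gold = (0.43/0.127)^(1/0.57) ≈ 8.4964.
y_gold = 8.4964^0.43 ≈ 2.5094; c_gold = (1−0.43)·y_gold ≈ 1.4304.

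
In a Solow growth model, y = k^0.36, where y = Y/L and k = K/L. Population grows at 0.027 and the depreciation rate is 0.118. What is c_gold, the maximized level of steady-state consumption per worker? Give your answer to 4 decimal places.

c_gold ≈ 1.0674

Break-even investment rate: n + δ = 0.027 + 0.118 = 0.145.
Setting f'(k) = n+δ gives 0.36·k^(0.36−1) = 0.145, hence k_gold = (0.36/0.145)^(1/0.64) ≈ 4.1408.
y_gold = 4.1408^0.36 ≈ 1.6678.
c_gold = y_gold − (n+δ)·k_gold = 1.6678 − 0.145·4.1408 ≈ 1.0674.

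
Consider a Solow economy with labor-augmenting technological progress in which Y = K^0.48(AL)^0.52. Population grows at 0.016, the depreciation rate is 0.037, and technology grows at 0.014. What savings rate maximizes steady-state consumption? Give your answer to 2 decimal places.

Break-even investment rate: n + g + δ = 0.016 + 0.014 + 0.037 = 0.067.
At the golden rule MPK = n+g+δ, and in any Cobb-Douglas steady state s = (n+g+δ)·k/y = MPK·k/y = capital's share 0.48.

s_gold = 0.48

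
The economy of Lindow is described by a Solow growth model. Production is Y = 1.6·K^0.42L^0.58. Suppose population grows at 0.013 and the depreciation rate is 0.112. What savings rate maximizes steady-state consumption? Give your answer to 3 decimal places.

s_gold = 0.420

The effective depreciation rate is n + δ = 0.013 + 0.112 = 0.125.
At the golden rule MPK = n+δ, and in any Cobb-Douglas steady state s = (n+δ)·k/y = MPK·k/y = capital's share 0.42.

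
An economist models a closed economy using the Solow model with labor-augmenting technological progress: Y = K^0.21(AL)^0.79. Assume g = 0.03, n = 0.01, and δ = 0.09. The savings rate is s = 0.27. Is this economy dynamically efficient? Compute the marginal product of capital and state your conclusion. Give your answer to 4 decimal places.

dynamically inefficient; MPK ≈ 0.1011

Capital per effective worker breaks even when investment replaces (n + g + δ)·k; here n + g + δ = 0.13.
Steady-state k*: s·k^0.21 = 0.13·k gives k* = (0.27/0.13)^(1/0.79) ≈ 2.5223.
MPK = 0.21·2.5223^(-0.79) ≈ 0.1011.
MPK < n+g+δ = 0.13, so the economy is dynamically inefficient (over-saving).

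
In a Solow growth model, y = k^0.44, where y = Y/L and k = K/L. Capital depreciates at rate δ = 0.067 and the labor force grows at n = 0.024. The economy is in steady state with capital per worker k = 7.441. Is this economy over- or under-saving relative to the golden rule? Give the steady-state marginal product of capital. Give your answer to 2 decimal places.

Break-even investment rate: n + δ = 0.024 + 0.067 = 0.091.
MPK = 0.44·k^(0.44−1) = 0.44·7.441^(-0.56) ≈ 0.1430.
MPK > 0.091, so the economy is dynamically efficient (under-saving).

under-saving; MPK ≈ 0.14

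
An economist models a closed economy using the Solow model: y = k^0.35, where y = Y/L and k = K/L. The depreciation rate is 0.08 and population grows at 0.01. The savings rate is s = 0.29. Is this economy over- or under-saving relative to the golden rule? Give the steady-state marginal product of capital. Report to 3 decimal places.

under-saving; MPK ≈ 0.109

The effective depreciation rate is n + δ = 0.01 + 0.08 = 0.09.
Steady-state k*: s·k^0.35 = 0.09·k gives k* = (0.29/0.09)^(1/0.65) ≈ 6.0503.
MPK = 0.35·6.0503^(-0.65) ≈ 0.1086.
MPK > n+δ = 0.09, so the economy is dynamically efficient (under-saving).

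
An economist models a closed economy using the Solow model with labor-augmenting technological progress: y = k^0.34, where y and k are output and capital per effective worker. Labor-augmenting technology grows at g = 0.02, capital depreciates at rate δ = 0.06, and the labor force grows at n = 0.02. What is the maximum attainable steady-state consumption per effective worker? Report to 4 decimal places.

c_gold ≈ 1.2398

The effective depreciation rate is n + g + δ = 0.02 + 0.02 + 0.06 = 0.1.
At the golden rule the marginal product of capital equals n+g+δ: 0.34·k^(0.34−1) = 0.1. Solving, k_gold = (0.34/0.1)^(1/0.66) ≈ 6.3866.
y_gold = 6.3866^0.34 ≈ 1.8784.
c_gold = y_gold − (n+g+δ)·k_gold = 1.8784 − 0.1·6.3866 ≈ 1.2398.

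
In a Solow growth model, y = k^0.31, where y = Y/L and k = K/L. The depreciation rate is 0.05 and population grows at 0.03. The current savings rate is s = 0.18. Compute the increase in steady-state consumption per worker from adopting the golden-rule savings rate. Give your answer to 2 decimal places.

Δc ≈ 0.09

Break-even investment rate: n + δ = 0.03 + 0.05 = 0.08.
Current steady state (s = 0.18): k* = (0.18/0.08)^(1/0.69) ≈ 3.2390, y* = 3.2390^0.31 ≈ 1.4396, c* = (1−0.18)·1.4396 ≈ 1.1804.
At the golden rule the marginal product of capital equals n+δ: 0.31·k^(0.31−1) = 0.08. Solving, k_gold = (0.31/0.08)^(1/0.69) ≈ 7.1214.
y_gold = 7.1214^0.31 ≈ 1.8378, c_gold = y_gold − 0.08·k_gold ≈ 1.2681.
Gain: Δc = 1.2681 − 1.1804 ≈ 0.0876.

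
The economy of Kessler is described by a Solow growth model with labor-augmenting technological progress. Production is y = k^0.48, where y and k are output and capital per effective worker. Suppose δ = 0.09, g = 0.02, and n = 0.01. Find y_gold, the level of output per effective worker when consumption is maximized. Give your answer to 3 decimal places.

Break-even investment rate: n + g + δ = 0.01 + 0.02 + 0.09 = 0.12.
Golden rule sets MPK = n+g+δ: 0.48·k^(0.48−1) = 0.12, so k_gold = (0.48/0.12)^(1/0.52) ≈ 14.3816.
Output: y_gold = k_gold^0.48 = 14.3816^0.48 ≈ 3.5954.

y_gold ≈ 3.595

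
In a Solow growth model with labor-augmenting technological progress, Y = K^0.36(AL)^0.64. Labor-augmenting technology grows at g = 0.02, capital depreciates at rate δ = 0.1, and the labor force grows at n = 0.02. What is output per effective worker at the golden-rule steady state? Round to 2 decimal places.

The effective depreciation rate is n + g + δ = 0.02 + 0.02 + 0.1 = 0.14.
Golden rule sets MPK = n+g+δ: 0.36·k^(0.36−1) = 0.14, so k_gold = (0.36/0.14)^(1/0.64) ≈ 4.3742.
Output: y_gold = k_gold^0.36 = 4.3742^0.36 ≈ 1.7011.

y_gold ≈ 1.70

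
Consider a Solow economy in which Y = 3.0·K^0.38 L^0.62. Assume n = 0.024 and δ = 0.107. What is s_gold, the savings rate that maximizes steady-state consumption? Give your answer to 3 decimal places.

The effective depreciation rate is n + δ = 0.024 + 0.107 = 0.131.
At the golden rule MPK = n+δ, and in any Cobb-Douglas steady state s = (n+δ)·k/y = MPK·k/y = capital's share 0.38.

s_gold = 0.380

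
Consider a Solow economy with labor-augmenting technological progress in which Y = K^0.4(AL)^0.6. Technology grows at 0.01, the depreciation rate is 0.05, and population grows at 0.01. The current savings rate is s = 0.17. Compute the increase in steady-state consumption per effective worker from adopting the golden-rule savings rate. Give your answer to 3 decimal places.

Δc ≈ 0.418

n + g + δ = 0.01 + 0.01 + 0.05 = 0.07.
Current steady state (s = 0.17): k* = (0.17/0.07)^(1/0.6) ≈ 4.3878, y* = 4.3878^0.4 ≈ 1.8068, c* = (1−0.17)·1.8068 ≈ 1.4996.
Maximizing c = f(k) − (n+g+δ)·k gives f'(k) = n+g+δ, i.e. 0.4·k^(0.4−1) = 0.07, so k_gold = (0.4/0.07)^(1/0.6) ≈ 18.2643.
y_gold = 18.2643^0.4 ≈ 3.1963, c_gold = y_gold − 0.07·k_gold ≈ 1.9178.
Gain: Δc = 1.9178 − 1.4996 ≈ 0.4181.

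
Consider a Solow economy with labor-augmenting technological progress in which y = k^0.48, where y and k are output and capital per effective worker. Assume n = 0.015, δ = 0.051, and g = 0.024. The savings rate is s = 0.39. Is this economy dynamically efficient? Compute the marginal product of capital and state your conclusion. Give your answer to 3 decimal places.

Break-even investment rate: n + g + δ = 0.015 + 0.024 + 0.051 = 0.09.
Steady-state k*: s·k^0.48 = 0.09·k gives k* = (0.39/0.09)^(1/0.52) ≈ 16.7748.
MPK = 0.48·16.7748^(-0.52) ≈ 0.1108.
MPK > n+g+δ = 0.09, so the economy is dynamically efficient (under-saving).

dynamically efficient; MPK ≈ 0.111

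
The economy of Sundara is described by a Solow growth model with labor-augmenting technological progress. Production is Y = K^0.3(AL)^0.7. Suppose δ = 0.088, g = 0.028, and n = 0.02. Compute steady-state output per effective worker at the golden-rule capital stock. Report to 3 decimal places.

Break-even investment rate: n + g + δ = 0.02 + 0.028 + 0.088 = 0.136.
Golden rule sets MPK = n+g+δ: 0.3·k^(0.3−1) = 0.136, so k_gold = (0.3/0.136)^(1/0.7) ≈ 3.0962.
Output: y_gold = k_gold^0.3 = 3.0962^0.3 ≈ 1.4036.

y_gold ≈ 1.404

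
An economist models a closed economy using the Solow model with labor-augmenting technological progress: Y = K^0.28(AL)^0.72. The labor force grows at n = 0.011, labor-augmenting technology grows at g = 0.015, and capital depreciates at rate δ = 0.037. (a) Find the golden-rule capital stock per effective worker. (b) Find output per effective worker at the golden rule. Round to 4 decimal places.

(a) k_gold ≈ 7.9386; (b) y_gold ≈ 1.7862

Break-even investment rate: n + g + δ = 0.011 + 0.015 + 0.037 = 0.063.
At the golden rule the marginal product of capital equals n+g+δ: 0.28·k^(0.28−1) = 0.063. Solving, k_gold = (0.28/0.063)^(1/0.72) ≈ 7.9386.
y_gold = 7.9386^0.28 ≈ 1.7862.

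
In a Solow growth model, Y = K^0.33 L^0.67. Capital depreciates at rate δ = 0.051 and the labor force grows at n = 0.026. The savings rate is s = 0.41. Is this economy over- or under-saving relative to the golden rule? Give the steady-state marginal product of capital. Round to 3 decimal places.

Capital per worker breaks even when investment replaces (n + δ)·k; here n + δ = 0.077.
Steady-state k*: s·k^0.33 = 0.077·k gives k* = (0.41/0.077)^(1/0.67) ≈ 12.1344.
MPK = 0.33·12.1344^(-0.67) ≈ 0.0620.
MPK < n+δ = 0.077, so the economy is dynamically inefficient (over-saving).

over-saving; MPK ≈ 0.062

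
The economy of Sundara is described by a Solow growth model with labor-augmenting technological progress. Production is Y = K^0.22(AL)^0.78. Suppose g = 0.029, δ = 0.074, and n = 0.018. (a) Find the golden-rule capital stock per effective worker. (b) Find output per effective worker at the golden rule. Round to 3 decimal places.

The effective depreciation rate is n + g + δ = 0.018 + 0.029 + 0.074 = 0.121.
Maximizing c = f(k) − (n+g+δ)·k gives f'(k) = n+g+δ, i.e. 0.22·k^(0.22−1) = 0.121, so k_gold = (0.22/0.121)^(1/0.78) ≈ 2.1521.
y_gold = 2.1521^0.22 ≈ 1.1837.

(a) k_gold ≈ 2.152; (b) y_gold ≈ 1.184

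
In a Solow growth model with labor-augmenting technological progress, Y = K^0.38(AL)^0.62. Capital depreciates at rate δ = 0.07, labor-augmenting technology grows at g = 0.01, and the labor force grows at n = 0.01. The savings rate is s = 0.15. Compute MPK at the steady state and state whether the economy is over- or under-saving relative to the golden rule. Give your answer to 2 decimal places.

Break-even investment rate: n + g + δ = 0.01 + 0.01 + 0.07 = 0.09.
Steady-state k*: s·k^0.38 = 0.09·k gives k* = (0.15/0.09)^(1/0.62) ≈ 2.2794.
MPK = 0.38·2.2794^(-0.62) ≈ 0.2280.
MPK > n+g+δ = 0.09, so the economy is dynamically efficient (under-saving).

under-saving; MPK ≈ 0.23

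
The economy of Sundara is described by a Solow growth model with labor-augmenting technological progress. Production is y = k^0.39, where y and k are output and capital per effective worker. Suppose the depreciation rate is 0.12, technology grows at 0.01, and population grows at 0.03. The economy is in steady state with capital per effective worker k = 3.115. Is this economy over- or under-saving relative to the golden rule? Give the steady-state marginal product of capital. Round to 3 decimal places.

under-saving; MPK ≈ 0.195

Capital per effective worker breaks even when investment replaces (n + g + δ)·k; here n + g + δ = 0.16.
MPK = 0.39·k^(0.39−1) = 0.39·3.115^(-0.61) ≈ 0.1950.
MPK > 0.16, so the economy is dynamically efficient (under-saving).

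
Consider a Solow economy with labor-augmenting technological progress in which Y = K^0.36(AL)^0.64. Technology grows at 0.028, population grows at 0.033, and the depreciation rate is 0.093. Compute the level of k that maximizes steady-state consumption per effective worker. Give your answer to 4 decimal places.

k_gold ≈ 3.7690

Break-even investment rate: n + g + δ = 0.033 + 0.028 + 0.093 = 0.154.
At the golden rule the marginal product of capital equals n+g+δ: 0.36·k^(0.36−1) = 0.154. Solving, k_gold = (0.36/0.154)^(1/0.64) ≈ 3.7690.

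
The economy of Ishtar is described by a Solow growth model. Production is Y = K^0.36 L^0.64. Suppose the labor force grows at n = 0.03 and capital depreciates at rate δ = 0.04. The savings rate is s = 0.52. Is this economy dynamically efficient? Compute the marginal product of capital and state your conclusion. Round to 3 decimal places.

The effective depreciation rate is n + δ = 0.03 + 0.04 = 0.07.
Steady-state k*: s·k^0.36 = 0.07·k gives k* = (0.52/0.07)^(1/0.64) ≈ 22.9504.
MPK = 0.36·22.9504^(-0.64) ≈ 0.0485.
MPK < n+δ = 0.07, so the economy is dynamically inefficient (over-saving).

dynamically inefficient; MPK ≈ 0.048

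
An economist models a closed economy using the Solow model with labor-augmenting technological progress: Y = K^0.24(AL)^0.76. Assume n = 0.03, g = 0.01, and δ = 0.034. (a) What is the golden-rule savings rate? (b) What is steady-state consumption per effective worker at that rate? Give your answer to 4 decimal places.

(a) s_gold = 0.2400; (b) c_gold ≈ 1.1020

The effective depreciation rate is n + g + δ = 0.03 + 0.01 + 0.034 = 0.074.
For Cobb-Douglas, s_gold equals capital's share: s_gold = 0.24.
Maximizing c = f(k) − (n+g+δ)·k gives f'(k) = n+g+δ, i.e. 0.24·k^(0.24−1) = 0.074, so k_gold = (0.24/0.074)^(1/0.76) ≈ 4.7026.
y_gold = 4.7026^0.24 ≈ 1.4500; c_gold = (1−0.24)·y_gold ≈ 1.1020.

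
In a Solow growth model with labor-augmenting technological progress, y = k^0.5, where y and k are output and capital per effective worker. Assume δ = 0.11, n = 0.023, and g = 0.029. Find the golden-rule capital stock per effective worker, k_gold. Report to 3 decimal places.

The effective depreciation rate is n + g + δ = 0.023 + 0.029 + 0.11 = 0.162.
At the golden rule the marginal product of capital equals n+g+δ: 0.5·k^(0.5−1) = 0.162. Solving, k_gold = (0.5/0.162)^(1/0.5) ≈ 9.5260.

k_gold ≈ 9.526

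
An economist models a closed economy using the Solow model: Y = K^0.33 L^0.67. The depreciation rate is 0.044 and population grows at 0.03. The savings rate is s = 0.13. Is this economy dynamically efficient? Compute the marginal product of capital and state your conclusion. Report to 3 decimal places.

dynamically efficient; MPK ≈ 0.188

The effective depreciation rate is n + δ = 0.03 + 0.044 = 0.074.
Steady-state k*: s·k^0.33 = 0.074·k gives k* = (0.13/0.074)^(1/0.67) ≈ 2.3187.
MPK = 0.33·2.3187^(-0.67) ≈ 0.1878.
MPK > n+δ = 0.074, so the economy is dynamically efficient (under-saving).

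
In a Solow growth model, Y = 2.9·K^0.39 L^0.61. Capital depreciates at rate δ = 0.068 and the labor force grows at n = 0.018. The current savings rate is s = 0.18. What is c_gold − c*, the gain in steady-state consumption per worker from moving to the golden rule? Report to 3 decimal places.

Δc ≈ 1.654

Capital per worker breaks even when investment replaces (n + δ)·k; here n + δ = 0.086.
Current steady state (s = 0.18): k* = (0.18·2.9/0.086)^(1/0.61) ≈ 19.2260, y* = 2.9·19.2260^0.39 ≈ 9.1857, c* = (1−0.18)·9.1857 ≈ 7.5323.
At the golden rule the marginal product of capital equals n+δ: 0.39·2.9·k^(0.39−1) = 0.086. Solving, k_gold = (0.39·2.9/0.086)^(1/0.61) ≈ 68.2916.
y_gold = 2.9·68.2916^0.39 ≈ 15.0592, c_gold = y_gold − 0.086·k_gold ≈ 9.1861.
Gain: Δc = 9.1861 − 7.5323 ≈ 1.6538.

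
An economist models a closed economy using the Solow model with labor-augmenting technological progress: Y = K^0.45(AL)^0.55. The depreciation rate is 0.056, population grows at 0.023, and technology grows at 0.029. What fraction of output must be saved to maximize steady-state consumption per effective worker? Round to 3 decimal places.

Break-even investment rate: n + g + δ = 0.023 + 0.029 + 0.056 = 0.108.
At the golden rule MPK = n+g+δ, and in any Cobb-Douglas steady state s = (n+g+δ)·k/y = MPK·k/y = capital's share 0.45.

s_gold = 0.450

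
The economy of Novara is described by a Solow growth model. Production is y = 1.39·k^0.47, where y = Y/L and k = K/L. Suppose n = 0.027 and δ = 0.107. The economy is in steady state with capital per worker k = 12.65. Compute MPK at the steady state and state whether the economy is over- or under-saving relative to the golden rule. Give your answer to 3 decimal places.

under-saving; MPK ≈ 0.170

Break-even investment rate: n + δ = 0.027 + 0.107 = 0.134.
MPK = 0.47·1.39·k^(0.47−1) = 0.47·1.39·12.65^(-0.53) ≈ 0.1702.
MPK > 0.134, so the economy is dynamically efficient (under-saving).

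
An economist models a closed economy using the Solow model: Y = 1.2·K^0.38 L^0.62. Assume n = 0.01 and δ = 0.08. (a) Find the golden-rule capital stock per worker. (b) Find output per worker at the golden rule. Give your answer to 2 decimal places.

Capital per worker breaks even when investment replaces (n + δ)·k; here n + δ = 0.09.
Maximizing c = f(k) − (n+δ)·k gives f'(k) = n+δ, i.e. 0.38·1.2·k^(0.38−1) = 0.09, so k_gold = (0.38·1.2/0.09)^(1/0.62) ≈ 13.6977.
y_gold = 1.2·13.6977^0.38 ≈ 3.2442.

(a) k_gold ≈ 13.70; (b) y_gold ≈ 3.24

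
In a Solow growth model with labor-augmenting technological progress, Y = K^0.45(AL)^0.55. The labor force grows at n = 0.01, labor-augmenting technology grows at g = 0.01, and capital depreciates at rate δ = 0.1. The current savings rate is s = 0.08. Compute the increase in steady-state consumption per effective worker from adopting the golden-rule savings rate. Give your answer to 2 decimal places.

Δc ≈ 0.96

n + g + δ = 0.01 + 0.01 + 0.1 = 0.12.
Current steady state (s = 0.08): k* = (0.08/0.12)^(1/0.55) ≈ 0.4784, y* = 0.4784^0.45 ≈ 0.7177, c* = (1−0.08)·0.7177 ≈ 0.6603.
Golden rule sets MPK = n+g+δ: 0.45·k^(0.45−1) = 0.12, so k_gold = (0.45/0.12)^(1/0.55) ≈ 11.0584.
y_gold = 11.0584^0.45 ≈ 2.9489, c_gold = y_gold − 0.12·k_gold ≈ 1.6219.
Gain: Δc = 1.6219 − 0.6603 ≈ 0.9616.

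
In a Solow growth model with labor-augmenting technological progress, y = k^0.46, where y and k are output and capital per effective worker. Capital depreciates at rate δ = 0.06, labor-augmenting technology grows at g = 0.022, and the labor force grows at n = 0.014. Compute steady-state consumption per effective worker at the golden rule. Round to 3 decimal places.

Break-even investment rate: n + g + δ = 0.014 + 0.022 + 0.06 = 0.096.
Golden rule sets MPK = n+g+δ: 0.46·k^(0.46−1) = 0.096, so k_gold = (0.46/0.096)^(1/0.54) ≈ 18.2037.
y_gold = 18.2037^0.46 ≈ 3.7990.
c_gold = y_gold − (n+g+δ)·k_gold = 3.7990 − 0.096·18.2037 ≈ 2.0515.

c_gold ≈ 2.051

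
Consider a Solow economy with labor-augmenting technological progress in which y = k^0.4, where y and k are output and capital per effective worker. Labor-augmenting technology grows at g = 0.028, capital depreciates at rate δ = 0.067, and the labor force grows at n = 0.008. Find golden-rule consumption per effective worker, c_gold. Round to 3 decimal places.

c_gold ≈ 1.482

Break-even investment rate: n + g + δ = 0.008 + 0.028 + 0.067 = 0.103.
Maximizing c = f(k) − (n+g+δ)·k gives f'(k) = n+g+δ, i.e. 0.4·k^(0.4−1) = 0.103, so k_gold = (0.4/0.103)^(1/0.6) ≈ 9.5948.
y_gold = 9.5948^0.4 ≈ 2.4707.
c_gold = y_gold − (n+g+δ)·k_gold = 2.4707 − 0.103·9.5948 ≈ 1.4824.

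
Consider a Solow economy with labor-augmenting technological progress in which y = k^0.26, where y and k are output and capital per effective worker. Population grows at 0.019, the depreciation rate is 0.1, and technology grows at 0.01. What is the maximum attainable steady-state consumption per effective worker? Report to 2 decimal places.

c_gold ≈ 0.95

n + g + δ = 0.019 + 0.01 + 0.1 = 0.129.
Setting f'(k) = n+g+δ gives 0.26·k^(0.26−1) = 0.129, hence k_gold = (0.26/0.129)^(1/0.74) ≈ 2.5783.
y_gold = 2.5783^0.26 ≈ 1.2792.
c_gold = y_gold − (n+g+δ)·k_gold = 1.2792 − 0.129·2.5783 ≈ 0.9466.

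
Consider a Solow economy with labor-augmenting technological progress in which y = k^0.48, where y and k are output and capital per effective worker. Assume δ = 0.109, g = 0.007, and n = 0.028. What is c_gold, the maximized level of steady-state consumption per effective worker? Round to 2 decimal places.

The effective depreciation rate is n + g + δ = 0.028 + 0.007 + 0.109 = 0.144.
At the golden rule the marginal product of capital equals n+g+δ: 0.48·k^(0.48−1) = 0.144. Solving, k_gold = (0.48/0.144)^(1/0.52) ≈ 10.1283.
y_gold = 10.1283^0.48 ≈ 3.0385.
c_gold = y_gold − (n+g+δ)·k_gold = 3.0385 − 0.144·10.1283 ≈ 1.5800.

c_gold ≈ 1.58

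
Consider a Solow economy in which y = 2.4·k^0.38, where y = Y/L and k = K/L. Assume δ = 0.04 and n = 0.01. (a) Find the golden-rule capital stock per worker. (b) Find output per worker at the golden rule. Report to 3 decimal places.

The effective depreciation rate is n + δ = 0.01 + 0.04 = 0.05.
At the golden rule the marginal product of capital equals n+δ: 0.38·2.4·k^(0.38−1) = 0.05. Solving, k_gold = (0.38·2.4/0.05)^(1/0.62) ≈ 108.1212.
y_gold = 2.4·108.1212^0.38 ≈ 14.2265.

(a) k_gold ≈ 108.121; (b) y_gold ≈ 14.226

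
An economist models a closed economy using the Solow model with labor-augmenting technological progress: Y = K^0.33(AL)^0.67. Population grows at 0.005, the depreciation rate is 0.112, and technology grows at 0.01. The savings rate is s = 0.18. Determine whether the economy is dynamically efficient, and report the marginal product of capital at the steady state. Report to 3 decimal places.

Capital per effective worker breaks even when investment replaces (n + g + δ)·k; here n + g + δ = 0.127.
Steady-state k*: s·k^0.33 = 0.127·k gives k* = (0.18/0.127)^(1/0.67) ≈ 1.6830.
MPK = 0.33·1.6830^(-0.67) ≈ 0.2328.
MPK > n+g+δ = 0.127, so the economy is dynamically efficient (under-saving).

dynamically efficient; MPK ≈ 0.233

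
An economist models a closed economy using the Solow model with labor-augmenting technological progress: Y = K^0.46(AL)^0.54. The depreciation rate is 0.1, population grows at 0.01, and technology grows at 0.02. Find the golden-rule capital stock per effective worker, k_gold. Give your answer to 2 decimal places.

k_gold ≈ 10.38

n + g + δ = 0.01 + 0.02 + 0.1 = 0.13.
At the golden rule the marginal product of capital equals n+g+δ: 0.46·k^(0.46−1) = 0.13. Solving, k_gold = (0.46/0.13)^(1/0.54) ≈ 10.3830.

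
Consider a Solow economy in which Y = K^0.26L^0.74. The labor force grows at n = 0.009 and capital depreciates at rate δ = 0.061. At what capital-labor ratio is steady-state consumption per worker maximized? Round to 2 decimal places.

k_gold ≈ 5.89

Break-even investment rate: n + δ = 0.009 + 0.061 = 0.07.
Golden rule sets MPK = n+δ: 0.26·k^(0.26−1) = 0.07, so k_gold = (0.26/0.07)^(1/0.74) ≈ 5.8898.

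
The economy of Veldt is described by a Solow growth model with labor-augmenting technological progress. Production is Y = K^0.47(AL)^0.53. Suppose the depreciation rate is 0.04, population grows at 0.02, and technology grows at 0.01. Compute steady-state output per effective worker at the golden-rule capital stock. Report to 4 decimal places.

y_gold ≈ 5.4122

Break-even investment rate: n + g + δ = 0.02 + 0.01 + 0.04 = 0.07.
At the golden rule the marginal product of capital equals n+g+δ: 0.47·k^(0.47−1) = 0.07. Solving, k_gold = (0.47/0.07)^(1/0.53) ≈ 36.3393.
Output: y_gold = k_gold^0.47 = 36.3393^0.47 ≈ 5.4122.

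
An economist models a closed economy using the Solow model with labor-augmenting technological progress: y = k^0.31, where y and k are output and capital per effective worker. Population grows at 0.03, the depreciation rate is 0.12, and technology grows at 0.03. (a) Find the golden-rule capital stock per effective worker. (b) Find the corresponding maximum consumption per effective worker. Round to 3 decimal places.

(a) k_gold ≈ 2.199; (b) c_gold ≈ 0.881

The effective depreciation rate is n + g + δ = 0.03 + 0.03 + 0.12 = 0.18.
Golden rule sets MPK = n+g+δ: 0.31·k^(0.31−1) = 0.18, so k_gold = (0.31/0.18)^(1/0.69) ≈ 2.1987.
y_gold = 2.1987^0.31 ≈ 1.2766; c_gold = y_gold − 0.18·k_gold ≈ 0.8809.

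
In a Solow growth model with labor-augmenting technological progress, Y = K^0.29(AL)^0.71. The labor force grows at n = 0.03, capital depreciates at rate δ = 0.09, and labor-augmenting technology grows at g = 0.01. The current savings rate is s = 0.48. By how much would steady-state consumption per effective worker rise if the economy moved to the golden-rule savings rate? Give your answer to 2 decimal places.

Δc ≈ 0.10

Break-even investment rate: n + g + δ = 0.03 + 0.01 + 0.09 = 0.13.
Current steady state (s = 0.48): k* = (0.48/0.13)^(1/0.71) ≈ 6.2952, y* = 6.2952^0.29 ≈ 1.7050, c* = (1−0.48)·1.7050 ≈ 0.8866.
Setting f'(k) = n+g+δ gives 0.29·k^(0.29−1) = 0.13, hence k_gold = (0.29/0.13)^(1/0.71) ≈ 3.0959.
y_gold = 3.0959^0.29 ≈ 1.3878, c_gold = y_gold − 0.13·k_gold ≈ 0.9853.
Gain: Δc = 0.9853 − 0.8866 ≈ 0.0988.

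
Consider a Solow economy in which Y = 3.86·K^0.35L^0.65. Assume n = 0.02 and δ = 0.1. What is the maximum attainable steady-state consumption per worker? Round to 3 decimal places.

c_gold ≈ 9.240

Capital per worker breaks even when investment replaces (n + δ)·k; here n + δ = 0.12.
Golden rule sets MPK = n+δ: 0.35·3.86·k^(0.35−1) = 0.12, so k_gold = (0.35·3.86/0.12)^(1/0.65) ≈ 41.4622.
y_gold = 3.86·41.4622^0.35 ≈ 14.2156.
c_gold = y_gold − (n+δ)·k_gold = 14.2156 − 0.12·41.4622 ≈ 9.2402.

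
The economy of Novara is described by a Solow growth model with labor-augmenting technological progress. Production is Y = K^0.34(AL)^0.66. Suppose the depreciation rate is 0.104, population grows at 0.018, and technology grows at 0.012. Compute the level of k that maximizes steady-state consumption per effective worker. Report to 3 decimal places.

Capital per effective worker breaks even when investment replaces (n + g + δ)·k; here n + g + δ = 0.134.
Setting f'(k) = n+g+δ gives 0.34·k^(0.34−1) = 0.134, hence k_gold = (0.34/0.134)^(1/0.66) ≈ 4.0991.

k_gold ≈ 4.099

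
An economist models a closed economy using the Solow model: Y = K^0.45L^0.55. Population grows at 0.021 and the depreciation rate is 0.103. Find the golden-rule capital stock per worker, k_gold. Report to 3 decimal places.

n + δ = 0.021 + 0.103 = 0.124.
Golden rule sets MPK = n+δ: 0.45·k^(0.45−1) = 0.124, so k_gold = (0.45/0.124)^(1/0.55) ≈ 10.4184.

k_gold ≈ 10.418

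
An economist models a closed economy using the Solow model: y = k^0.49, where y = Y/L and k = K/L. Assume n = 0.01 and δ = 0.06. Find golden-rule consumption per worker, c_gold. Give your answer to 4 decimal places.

The effective depreciation rate is n + δ = 0.01 + 0.06 = 0.07.
Golden rule sets MPK = n+δ: 0.49·k^(0.49−1) = 0.07, so k_gold = (0.49/0.07)^(1/0.51) ≈ 45.3999.
y_gold = 45.3999^0.49 ≈ 6.4857.
c_gold = y_gold − (n+δ)·k_gold = 6.4857 − 0.07·45.3999 ≈ 3.3077.

c_gold ≈ 3.3077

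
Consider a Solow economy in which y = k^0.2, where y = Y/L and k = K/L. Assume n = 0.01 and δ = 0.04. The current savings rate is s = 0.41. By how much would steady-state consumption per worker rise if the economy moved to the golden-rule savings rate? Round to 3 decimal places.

Δc ≈ 0.133

n + δ = 0.01 + 0.04 = 0.05.
Current steady state (s = 0.41): k* = (0.41/0.05)^(1/0.8) ≈ 13.8761, y* = 13.8761^0.2 ≈ 1.6922, c* = (1−0.41)·1.6922 ≈ 0.9984.
Setting f'(k) = n+δ gives 0.2·k^(0.2−1) = 0.05, hence k_gold = (0.2/0.05)^(1/0.8) ≈ 5.6569.
y_gold = 5.6569^0.2 ≈ 1.4142, c_gold = y_gold − 0.05·k_gold ≈ 1.1314.
Gain: Δc = 1.1314 − 0.9984 ≈ 0.1330.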